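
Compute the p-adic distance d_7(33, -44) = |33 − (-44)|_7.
d_7(33, -44) = 1/7

Step 1 — x − y = 33 − (-44) = 77. Step 2 — v_7(77) = 1 (factor: 77 = (7^1 · 11); the sign does not affect v_p). Step 3 — |x − y|_7 = 7^{-1} = 1/7.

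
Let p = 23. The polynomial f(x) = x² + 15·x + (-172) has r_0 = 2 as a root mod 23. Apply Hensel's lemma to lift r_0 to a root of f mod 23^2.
r_1 = 232 (mod 529)

Hensel: r_{i+1} = r_i − f(r_i)·(f′(r_i))^{-1} mod 23^{i+2}, f′(x) = 2x + 15. Iterate:
  r_0 = 2 (mod 23)
  r_1 = 232 (mod 529)
Final: r = 232 satisfies f(r) ≡ 0 mod 23^2.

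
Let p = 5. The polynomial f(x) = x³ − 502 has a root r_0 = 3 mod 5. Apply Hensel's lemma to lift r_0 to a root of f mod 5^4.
r_3 = 553 (mod 625)

Hensel: r_{i+1} = r_i − f(r_i)/f′(r_i) mod 5^{i+2}, where f′(x) = 3x². Iterate:
  r_0 = 3 (mod 5)
  r_1 = 3 (mod 25)
  r_2 = 53 (mod 125)
  r_3 = 553 (mod 625)
Final: r = 553 with f(r) ≡ 0 mod 5^4.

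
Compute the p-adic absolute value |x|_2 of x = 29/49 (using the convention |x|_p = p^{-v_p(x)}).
|29/49|_2 = 1

Step 1 — compute v_2(x) by factoring powers of 2 out of the numerator and denominator: v_2(29/49) = 0. Step 2 — apply |x|_p = p^{-v_p(x)} = 2^{0} = 1.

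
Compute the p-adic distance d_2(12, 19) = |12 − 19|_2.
d_2(12, 19) = 1

Step 1 — x − y = 12 − 19 = -7. Step 2 — v_2(-7) = 0 (factor: -7 = −(2^0 · 7); the sign does not affect v_p). Step 3 — |x − y|_2 = 2^{0} = 1.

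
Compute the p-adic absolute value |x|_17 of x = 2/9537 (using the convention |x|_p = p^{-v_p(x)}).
|2/9537|_17 = 289

Step 1 — compute v_17(x) by factoring powers of 17 out of the numerator and denominator: v_17(2/9537) = -2. Step 2 — apply |x|_p = p^{-v_p(x)} = 17^{2} = 289.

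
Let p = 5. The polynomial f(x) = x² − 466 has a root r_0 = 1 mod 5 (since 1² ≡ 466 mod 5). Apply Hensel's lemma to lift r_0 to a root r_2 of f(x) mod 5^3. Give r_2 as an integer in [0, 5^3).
r_2 = 96 (mod 125)

Hensel's recurrence: r_{i+1} = r_i − f(r_i)·(f′(r_i))^{-1} mod 5^{i+2}, with f′(x) = 2x. Iterate:
  r_0 = 1 (mod 5)
  r_1 = 21 (mod 25)
  r_2 = 96 (mod 125)
Final: r_2 = 96, and one checks f(r_2) ≡ 0 mod 5^3.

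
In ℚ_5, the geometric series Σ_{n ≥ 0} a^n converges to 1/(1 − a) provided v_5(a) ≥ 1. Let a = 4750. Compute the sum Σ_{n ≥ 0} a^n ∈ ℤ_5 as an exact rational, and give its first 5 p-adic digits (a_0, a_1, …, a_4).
Σ a^n = 1/(1 − a) = -1/4749;  first 5 digits = (1, 0, 0, 3, 2)

v_5(a) = 3 ≥ 1, so the series converges in ℤ_5 to 1/(1 − a) = 1/(1 − 4750) = -1/4749. Expand this rational in ℤ_5: compute digits iteratively via d_i = x_i mod 5, x_{i+1} = (x_i − d_i)/5. The first 5 digits are (1, 0, 0, 3, 2).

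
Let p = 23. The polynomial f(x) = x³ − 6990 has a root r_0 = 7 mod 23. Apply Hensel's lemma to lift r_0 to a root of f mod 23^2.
r_1 = 99 (mod 529)

Hensel: r_{i+1} = r_i − f(r_i)/f′(r_i) mod 23^{i+2}, where f′(x) = 3x². Iterate:
  r_0 = 7 (mod 23)
  r_1 = 99 (mod 529)
Final: r = 99 with f(r) ≡ 0 mod 23^2.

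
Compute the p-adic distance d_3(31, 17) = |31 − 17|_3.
d_3(31, 17) = 1

Step 1 — x − y = 31 − 17 = 14. Step 2 — v_3(14) = 0 (factor: 14 = (3^0 · 14); the sign does not affect v_p). Step 3 — |x − y|_3 = 3^{0} = 1.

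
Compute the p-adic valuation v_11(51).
v_11(51) = 0

v_11(n) is the largest exponent k such that 11^k divides n. Factor out: 51 = 11^0 · 51. (Sign doesn't affect v_p.) So v_11(51) = 0.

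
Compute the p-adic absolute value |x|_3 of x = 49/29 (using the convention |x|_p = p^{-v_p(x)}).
|49/29|_3 = 1

Step 1 — compute v_3(x) by factoring powers of 3 out of the numerator and denominator: v_3(49/29) = 0. Step 2 — apply |x|_p = p^{-v_p(x)} = 3^{0} = 1.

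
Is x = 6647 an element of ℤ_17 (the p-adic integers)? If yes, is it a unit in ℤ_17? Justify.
x ∈ ℤ_17 but not a unit; v_17(x) = 2 > 0

ℤ_17 = {x ∈ ℚ_17 : v_17(x) ≥ 0} and ℤ_17^× = {x ∈ ℤ_17 : v_17(x) = 0}. Here v_17(6647) = v_17(num) − v_17(den) = 2; compare against these criteria.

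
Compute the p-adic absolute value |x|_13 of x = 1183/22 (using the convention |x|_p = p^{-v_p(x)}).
|1183/22|_13 = 1/169

Step 1 — compute v_13(x) by factoring powers of 13 out of the numerator and denominator: v_13(1183/22) = 2. Step 2 — apply |x|_p = p^{-v_p(x)} = 13^{-2} = 1/169.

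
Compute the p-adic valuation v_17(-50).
v_17(-50) = 0

v_17(n) is the largest exponent k such that 17^k divides n. Factor out: -50 = -17^0 · 50. (Sign doesn't affect v_p.) So v_17(-50) = 0.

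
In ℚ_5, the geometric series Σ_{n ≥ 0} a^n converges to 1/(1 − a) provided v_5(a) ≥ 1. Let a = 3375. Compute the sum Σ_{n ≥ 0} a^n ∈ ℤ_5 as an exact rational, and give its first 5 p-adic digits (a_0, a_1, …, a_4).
Σ a^n = 1/(1 − a) = -1/3374;  first 5 digits = (1, 0, 0, 2, 0)

v_5(a) = 3 ≥ 1, so the series converges in ℤ_5 to 1/(1 − a) = 1/(1 − 3375) = -1/3374. Expand this rational in ℤ_5: compute digits iteratively via d_i = x_i mod 5, x_{i+1} = (x_i − d_i)/5. The first 5 digits are (1, 0, 0, 2, 0).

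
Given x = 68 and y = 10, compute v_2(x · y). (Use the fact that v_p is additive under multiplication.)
v_2(680) = 3

v_p(x) = 2 (factor: 68 = 2^2 · 17); v_p(y) = 1 (factor: 10 = 2^1 · 5). Additivity: v_p(xy) = v_p(x) + v_p(y) = 2 + 1 = 3. (Direct check: xy = 680 = 2^3 · (85).)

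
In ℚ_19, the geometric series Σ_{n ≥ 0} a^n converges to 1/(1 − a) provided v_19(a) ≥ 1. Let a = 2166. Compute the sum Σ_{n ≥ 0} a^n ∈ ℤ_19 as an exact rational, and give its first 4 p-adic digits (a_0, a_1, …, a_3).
Σ a^n = 1/(1 − a) = -1/2165;  first 4 digits = (1, 0, 6, 0)

v_19(a) = 2 ≥ 1, so the series converges in ℤ_19 to 1/(1 − a) = 1/(1 − 2166) = -1/2165. Expand this rational in ℤ_19: compute digits iteratively via d_i = x_i mod 19, x_{i+1} = (x_i − d_i)/19. The first 4 digits are (1, 0, 6, 0).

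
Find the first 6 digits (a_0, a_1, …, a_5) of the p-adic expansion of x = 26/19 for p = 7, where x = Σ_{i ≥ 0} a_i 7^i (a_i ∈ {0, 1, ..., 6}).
(a_0, …, a_5) = (1, 3, 4, 6, 2, 4)

v_7(26/19) = 0 (numerator and denominator both coprime to 7), so x ∈ ℤ_7^×. Compute digits iteratively via a_i = x_i mod 7, x_{i+1} = (x_i − a_i)/7, with x_0 = x:
  x_0 = 26/19;  a_0 = 1;  x_1 = (x_0 − 1)/7 = 1/19
  x_1 = 1/19;  a_1 = 3;  x_2 = (x_1 − 3)/7 = -8/19
  x_2 = -8/19;  a_2 = 4;  x_3 = (x_2 − 4)/7 = -12/19
  x_3 = -12/19;  a_3 = 6;  x_4 = (x_3 − 6)/7 = -18/19
  x_4 = -18/19;  a_4 = 2;  x_5 = (x_4 − 2)/7 = -8/19
  x_5 = -8/19;  a_5 = 4;  x_6 = (x_5 − 4)/7 = -12/19
Digits: (1, 3, 4, 6, 2, 4).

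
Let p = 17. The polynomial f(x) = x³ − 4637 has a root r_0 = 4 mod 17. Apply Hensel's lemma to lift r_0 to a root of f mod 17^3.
r_2 = 3200 (mod 4913)

Hensel: r_{i+1} = r_i − f(r_i)/f′(r_i) mod 17^{i+2}, where f′(x) = 3x². Iterate:
  r_0 = 4 (mod 17)
  r_1 = 21 (mod 289)
  r_2 = 3200 (mod 4913)
Final: r = 3200 with f(r) ≡ 0 mod 17^3.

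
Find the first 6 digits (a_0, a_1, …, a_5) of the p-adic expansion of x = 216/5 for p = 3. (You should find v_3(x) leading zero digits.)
(a_0, …, a_5) = (0, 0, 0, 1, 2, 0)

v_3(216/5) = 3, so a_0 = ... = a_2 = 0. Factor out: x = 3^3 · u with u = 8/5 a unit in ℤ_3. Expand u iteratively via a_{v+i} = u_i mod 3, u_{i+1} = (u_i − a_{v+i})/3:
  u_0 = 8/5;  a_3 = 1;  u_1 = (u_0 − 1)/3 = 1/5
  u_1 = 1/5;  a_4 = 2;  u_2 = (u_1 − 2)/3 = -3/5
  u_2 = -3/5;  a_5 = 0;  u_3 = (u_2 − 0)/3 = -1/5
Digits: (0, 0, 0, 1, 2, 0).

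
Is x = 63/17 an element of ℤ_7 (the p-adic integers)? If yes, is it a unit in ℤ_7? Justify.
x ∈ ℤ_7 but not a unit; v_7(x) = 1 > 0

ℤ_7 = {x ∈ ℚ_7 : v_7(x) ≥ 0} and ℤ_7^× = {x ∈ ℤ_7 : v_7(x) = 0}. Here v_7(63/17) = v_7(num) − v_7(den) = 1; compare against these criteria.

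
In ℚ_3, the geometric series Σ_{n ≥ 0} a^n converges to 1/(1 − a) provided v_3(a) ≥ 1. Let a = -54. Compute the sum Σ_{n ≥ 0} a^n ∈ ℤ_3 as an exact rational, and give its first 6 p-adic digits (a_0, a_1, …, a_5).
Σ a^n = 1/(1 − a) = 1/55;  first 6 digits = (1, 0, 0, 1, 2, 2)

v_3(a) = 3 ≥ 1, so the series converges in ℤ_3 to 1/(1 − a) = 1/(1 − (-54)) = 1/55. Expand this rational in ℤ_3: compute digits iteratively via d_i = x_i mod 3, x_{i+1} = (x_i − d_i)/3. The first 6 digits are (1, 0, 0, 1, 2, 2).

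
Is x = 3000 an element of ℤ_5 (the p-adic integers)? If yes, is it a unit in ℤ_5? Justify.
x ∈ ℤ_5 but not a unit; v_5(x) = 3 > 0

ℤ_5 = {x ∈ ℚ_5 : v_5(x) ≥ 0} and ℤ_5^× = {x ∈ ℤ_5 : v_5(x) = 0}. Here v_5(3000) = v_5(num) − v_5(den) = 3; compare against these criteria.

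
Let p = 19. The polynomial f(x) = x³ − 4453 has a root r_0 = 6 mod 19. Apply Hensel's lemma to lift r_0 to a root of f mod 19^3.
r_2 = 5497 (mod 6859)

Hensel: r_{i+1} = r_i − f(r_i)/f′(r_i) mod 19^{i+2}, where f′(x) = 3x². Iterate:
  r_0 = 6 (mod 19)
  r_1 = 82 (mod 361)
  r_2 = 5497 (mod 6859)
Final: r = 5497 with f(r) ≡ 0 mod 19^3.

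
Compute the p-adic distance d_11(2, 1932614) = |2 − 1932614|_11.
d_11(2, 1932614) = 1/161051

Step 1 — x − y = 2 − 1932614 = -1932612. Step 2 — v_11(-1932612) = 5 (factor: -1932612 = −(11^5 · 12); the sign does not affect v_p). Step 3 — |x − y|_11 = 11^{-5} = 1/161051.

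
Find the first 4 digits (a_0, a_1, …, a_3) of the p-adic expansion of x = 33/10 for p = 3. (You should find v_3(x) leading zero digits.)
(a_0, …, a_3) = (0, 2, 0, 2)

v_3(33/10) = 1, so a_0 = ... = a_0 = 0. Factor out: x = 3^1 · u with u = 11/10 a unit in ℤ_3. Expand u iteratively via a_{v+i} = u_i mod 3, u_{i+1} = (u_i − a_{v+i})/3:
  u_0 = 11/10;  a_1 = 2;  u_1 = (u_0 − 2)/3 = -3/10
  u_1 = -3/10;  a_2 = 0;  u_2 = (u_1 − 0)/3 = -1/10
  u_2 = -1/10;  a_3 = 2;  u_3 = (u_2 − 2)/3 = -7/10
Digits: (0, 2, 0, 2).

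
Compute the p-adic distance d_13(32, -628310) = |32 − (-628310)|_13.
d_13(32, -628310) = 1/28561

Step 1 — x − y = 32 − (-628310) = 628342. Step 2 — v_13(628342) = 4 (factor: 628342 = (13^4 · 22); the sign does not affect v_p). Step 3 — |x − y|_13 = 13^{-4} = 1/28561.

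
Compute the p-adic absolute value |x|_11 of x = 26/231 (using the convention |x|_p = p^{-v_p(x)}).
|26/231|_11 = 11

Step 1 — compute v_11(x) by factoring powers of 11 out of the numerator and denominator: v_11(26/231) = -1. Step 2 — apply |x|_p = p^{-v_p(x)} = 11^{1} = 11.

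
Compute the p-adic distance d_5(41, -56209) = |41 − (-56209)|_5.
d_5(41, -56209) = 1/3125

Step 1 — x − y = 41 − (-56209) = 56250. Step 2 — v_5(56250) = 5 (factor: 56250 = (5^5 · 18); the sign does not affect v_p). Step 3 — |x − y|_5 = 5^{-5} = 1/3125.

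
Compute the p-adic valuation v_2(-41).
v_2(-41) = 0

v_2(n) is the largest exponent k such that 2^k divides n. Factor out: -41 = -2^0 · 41. (Sign doesn't affect v_p.) So v_2(-41) = 0.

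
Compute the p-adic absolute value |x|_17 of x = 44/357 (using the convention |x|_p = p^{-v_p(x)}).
|44/357|_17 = 17

Step 1 — compute v_17(x) by factoring powers of 17 out of the numerator and denominator: v_17(44/357) = -1. Step 2 — apply |x|_p = p^{-v_p(x)} = 17^{1} = 17.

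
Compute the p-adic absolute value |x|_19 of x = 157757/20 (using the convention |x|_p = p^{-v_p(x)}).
|157757/20|_19 = 1/6859

Step 1 — compute v_19(x) by factoring powers of 19 out of the numerator and denominator: v_19(157757/20) = 3. Step 2 — apply |x|_p = p^{-v_p(x)} = 19^{-3} = 1/6859.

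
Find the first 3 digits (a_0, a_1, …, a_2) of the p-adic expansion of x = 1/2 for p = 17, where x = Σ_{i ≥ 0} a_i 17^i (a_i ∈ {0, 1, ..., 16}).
(a_0, …, a_2) = (9, 8, 8)

v_17(1/2) = 0 (numerator and denominator both coprime to 17), so x ∈ ℤ_17^×. Compute digits iteratively via a_i = x_i mod 17, x_{i+1} = (x_i − a_i)/17, with x_0 = x:
  x_0 = 1/2;  a_0 = 9;  x_1 = (x_0 − 9)/17 = -1/2
  x_1 = -1/2;  a_1 = 8;  x_2 = (x_1 − 8)/17 = -1/2
  x_2 = -1/2;  a_2 = 8;  x_3 = (x_2 − 8)/17 = -1/2
Digits: (9, 8, 8).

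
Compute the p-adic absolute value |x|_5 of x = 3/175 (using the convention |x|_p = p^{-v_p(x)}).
|3/175|_5 = 25

Step 1 — compute v_5(x) by factoring powers of 5 out of the numerator and denominator: v_5(3/175) = -2. Step 2 — apply |x|_p = p^{-v_p(x)} = 5^{2} = 25.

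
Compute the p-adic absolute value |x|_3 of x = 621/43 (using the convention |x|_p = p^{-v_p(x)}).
|621/43|_3 = 1/27

Step 1 — compute v_3(x) by factoring powers of 3 out of the numerator and denominator: v_3(621/43) = 3. Step 2 — apply |x|_p = p^{-v_p(x)} = 3^{-3} = 1/27.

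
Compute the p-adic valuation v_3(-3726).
v_3(-3726) = 4

v_3(n) is the largest exponent k such that 3^k divides n. Factor out: -3726 = -3^4 · 46. (Sign doesn't affect v_p.) So v_3(-3726) = 4.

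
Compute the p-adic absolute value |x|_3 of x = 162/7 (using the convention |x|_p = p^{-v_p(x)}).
|162/7|_3 = 1/81

Step 1 — compute v_3(x) by factoring powers of 3 out of the numerator and denominator: v_3(162/7) = 4. Step 2 — apply |x|_p = p^{-v_p(x)} = 3^{-4} = 1/81.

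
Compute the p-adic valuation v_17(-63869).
v_17(-63869) = 3

v_17(n) is the largest exponent k such that 17^k divides n. Factor out: -63869 = -17^3 · 13. (Sign doesn't affect v_p.) So v_17(-63869) = 3.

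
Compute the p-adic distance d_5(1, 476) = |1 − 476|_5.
d_5(1, 476) = 1/25

Step 1 — x − y = 1 − 476 = -475. Step 2 — v_5(-475) = 2 (factor: -475 = −(5^2 · 19); the sign does not affect v_p). Step 3 — |x − y|_5 = 5^{-2} = 1/25.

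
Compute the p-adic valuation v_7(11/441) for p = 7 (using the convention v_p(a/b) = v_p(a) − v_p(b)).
v_7(11/441) = -2

Factor powers of 7 from the numerator and denominator of the reduced fraction: 11 = 7^0 · 11 and 441 = 7^2 · 9. Apply v_p(a/b) = v_p(a) − v_p(b): v_7(11/441) = 0 − 2 = -2.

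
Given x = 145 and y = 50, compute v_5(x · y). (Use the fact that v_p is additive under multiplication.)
v_5(7250) = 3

v_p(x) = 1 (factor: 145 = 5^1 · 29); v_p(y) = 2 (factor: 50 = 5^2 · 2). Additivity: v_p(xy) = v_p(x) + v_p(y) = 1 + 2 = 3. (Direct check: xy = 7250 = 5^3 · (58).)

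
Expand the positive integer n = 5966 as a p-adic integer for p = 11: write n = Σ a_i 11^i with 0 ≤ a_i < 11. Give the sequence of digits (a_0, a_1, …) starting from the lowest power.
(a_0, a_1, …) = (4, 3, 5, 4)

Repeated division by 11 gives the digits low-to-high: 5966 = 4 + 3·11^1 + 5·11^2 + 4·11^3. Digit sequence: (4, 3, 5, 4).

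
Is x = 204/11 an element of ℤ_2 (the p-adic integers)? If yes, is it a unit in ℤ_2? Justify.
x ∈ ℤ_2 but not a unit; v_2(x) = 2 > 0

ℤ_2 = {x ∈ ℚ_2 : v_2(x) ≥ 0} and ℤ_2^× = {x ∈ ℤ_2 : v_2(x) = 0}. Here v_2(204/11) = v_2(num) − v_2(den) = 2; compare against these criteria.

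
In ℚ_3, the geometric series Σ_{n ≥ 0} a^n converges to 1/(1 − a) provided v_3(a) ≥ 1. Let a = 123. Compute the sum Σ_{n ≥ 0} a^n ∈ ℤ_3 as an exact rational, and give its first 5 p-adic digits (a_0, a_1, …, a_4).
Σ a^n = 1/(1 − a) = -1/122;  first 5 digits = (1, 2, 2, 2, 2)

v_3(a) = 1 ≥ 1, so the series converges in ℤ_3 to 1/(1 − a) = 1/(1 − 123) = -1/122. Expand this rational in ℤ_3: compute digits iteratively via d_i = x_i mod 3, x_{i+1} = (x_i − d_i)/3. The first 5 digits are (1, 2, 2, 2, 2).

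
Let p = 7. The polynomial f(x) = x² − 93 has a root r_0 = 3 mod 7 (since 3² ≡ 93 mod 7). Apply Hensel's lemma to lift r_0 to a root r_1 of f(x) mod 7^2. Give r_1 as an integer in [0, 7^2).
r_1 = 17 (mod 49)

Hensel's recurrence: r_{i+1} = r_i − f(r_i)·(f′(r_i))^{-1} mod 7^{i+2}, with f′(x) = 2x. Iterate:
  r_0 = 3 (mod 7)
  r_1 = 17 (mod 49)
Final: r_1 = 17, and one checks f(r_1) ≡ 0 mod 7^2.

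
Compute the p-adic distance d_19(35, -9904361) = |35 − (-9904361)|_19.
d_19(35, -9904361) = 1/2476099

Step 1 — x − y = 35 − (-9904361) = 9904396. Step 2 — v_19(9904396) = 5 (factor: 9904396 = (19^5 · 4); the sign does not affect v_p). Step 3 — |x − y|_19 = 19^{-5} = 1/2476099.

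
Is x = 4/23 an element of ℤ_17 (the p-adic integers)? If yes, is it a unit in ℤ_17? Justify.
x ∈ ℤ_17^× (unit); v_17(x) = 0

ℤ_17 = {x ∈ ℚ_17 : v_17(x) ≥ 0} and ℤ_17^× = {x ∈ ℤ_17 : v_17(x) = 0}. Here v_17(4/23) = v_17(num) − v_17(den) = 0; compare against these criteria.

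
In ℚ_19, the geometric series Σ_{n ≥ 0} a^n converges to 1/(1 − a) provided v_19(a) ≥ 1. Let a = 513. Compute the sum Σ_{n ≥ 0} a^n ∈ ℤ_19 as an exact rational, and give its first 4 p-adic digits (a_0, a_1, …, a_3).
Σ a^n = 1/(1 − a) = -1/512;  first 4 digits = (1, 8, 8, 18)

v_19(a) = 1 ≥ 1, so the series converges in ℤ_19 to 1/(1 − a) = 1/(1 − 513) = -1/512. Expand this rational in ℤ_19: compute digits iteratively via d_i = x_i mod 19, x_{i+1} = (x_i − d_i)/19. The first 4 digits are (1, 8, 8, 18).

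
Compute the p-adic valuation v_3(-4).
v_3(-4) = 0

v_3(n) is the largest exponent k such that 3^k divides n. Factor out: -4 = -3^0 · 4. (Sign doesn't affect v_p.) So v_3(-4) = 0.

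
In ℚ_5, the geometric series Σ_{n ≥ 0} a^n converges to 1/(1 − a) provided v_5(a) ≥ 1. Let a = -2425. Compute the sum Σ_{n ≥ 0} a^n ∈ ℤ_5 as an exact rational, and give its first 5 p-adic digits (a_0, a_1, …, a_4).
Σ a^n = 1/(1 − a) = 1/2426;  first 5 digits = (1, 0, 3, 0, 0)

v_5(a) = 2 ≥ 1, so the series converges in ℤ_5 to 1/(1 − a) = 1/(1 − (-2425)) = 1/2426. Expand this rational in ℤ_5: compute digits iteratively via d_i = x_i mod 5, x_{i+1} = (x_i − d_i)/5. The first 5 digits are (1, 0, 3, 0, 0).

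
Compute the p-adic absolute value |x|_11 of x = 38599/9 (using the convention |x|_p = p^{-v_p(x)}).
|38599/9|_11 = 1/1331

Step 1 — compute v_11(x) by factoring powers of 11 out of the numerator and denominator: v_11(38599/9) = 3. Step 2 — apply |x|_p = p^{-v_p(x)} = 11^{-3} = 1/1331.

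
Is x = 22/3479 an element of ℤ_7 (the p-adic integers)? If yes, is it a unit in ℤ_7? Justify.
x ∉ ℤ_7 (v_7(x) = -2 < 0)

ℤ_7 = {x ∈ ℚ_7 : v_7(x) ≥ 0} and ℤ_7^× = {x ∈ ℤ_7 : v_7(x) = 0}. Here v_7(22/3479) = v_7(num) − v_7(den) = -2; compare against these criteria.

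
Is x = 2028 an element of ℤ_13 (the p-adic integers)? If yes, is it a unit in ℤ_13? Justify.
x ∈ ℤ_13 but not a unit; v_13(x) = 2 > 0

ℤ_13 = {x ∈ ℚ_13 : v_13(x) ≥ 0} and ℤ_13^× = {x ∈ ℤ_13 : v_13(x) = 0}. Here v_13(2028) = v_13(num) − v_13(den) = 2; compare against these criteria.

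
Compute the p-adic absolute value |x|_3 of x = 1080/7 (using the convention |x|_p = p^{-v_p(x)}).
|1080/7|_3 = 1/27

Step 1 — compute v_3(x) by factoring powers of 3 out of the numerator and denominator: v_3(1080/7) = 3. Step 2 — apply |x|_p = p^{-v_p(x)} = 3^{-3} = 1/27.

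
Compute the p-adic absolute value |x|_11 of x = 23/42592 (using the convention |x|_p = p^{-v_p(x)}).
|23/42592|_11 = 1331

Step 1 — compute v_11(x) by factoring powers of 11 out of the numerator and denominator: v_11(23/42592) = -3. Step 2 — apply |x|_p = p^{-v_p(x)} = 11^{3} = 1331.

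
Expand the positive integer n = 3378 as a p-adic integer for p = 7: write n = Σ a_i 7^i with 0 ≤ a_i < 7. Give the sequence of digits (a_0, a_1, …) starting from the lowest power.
(a_0, a_1, …) = (4, 6, 5, 2, 1)

Repeated division by 7 gives the digits low-to-high: 3378 = 4 + 6·7^1 + 5·7^2 + 2·7^3 + 1·7^4. Digit sequence: (4, 6, 5, 2, 1).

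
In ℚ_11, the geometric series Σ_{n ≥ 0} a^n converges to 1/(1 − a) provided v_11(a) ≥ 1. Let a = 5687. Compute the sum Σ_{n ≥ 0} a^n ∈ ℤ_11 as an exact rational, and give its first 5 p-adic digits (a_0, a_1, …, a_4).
Σ a^n = 1/(1 − a) = -1/5686;  first 5 digits = (1, 0, 3, 4, 9)

v_11(a) = 2 ≥ 1, so the series converges in ℤ_11 to 1/(1 − a) = 1/(1 − 5687) = -1/5686. Expand this rational in ℤ_11: compute digits iteratively via d_i = x_i mod 11, x_{i+1} = (x_i − d_i)/11. The first 5 digits are (1, 0, 3, 4, 9).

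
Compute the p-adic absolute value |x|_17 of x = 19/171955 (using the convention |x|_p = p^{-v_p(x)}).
|19/171955|_17 = 4913

Step 1 — compute v_17(x) by factoring powers of 17 out of the numerator and denominator: v_17(19/171955) = -3. Step 2 — apply |x|_p = p^{-v_p(x)} = 17^{3} = 4913.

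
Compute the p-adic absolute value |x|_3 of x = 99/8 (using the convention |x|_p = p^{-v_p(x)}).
|99/8|_3 = 1/9

Step 1 — compute v_3(x) by factoring powers of 3 out of the numerator and denominator: v_3(99/8) = 2. Step 2 — apply |x|_p = p^{-v_p(x)} = 3^{-2} = 1/9.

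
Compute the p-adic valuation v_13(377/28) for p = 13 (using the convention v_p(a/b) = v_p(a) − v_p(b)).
v_13(377/28) = 1

Factor powers of 13 from the numerator and denominator of the reduced fraction: 377 = 13^1 · 29 and 28 = 13^0 · 28. Apply v_p(a/b) = v_p(a) − v_p(b): v_13(377/28) = 1 − 0 = 1.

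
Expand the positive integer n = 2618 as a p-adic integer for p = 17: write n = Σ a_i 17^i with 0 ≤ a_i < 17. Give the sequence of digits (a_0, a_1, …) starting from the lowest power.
(a_0, a_1, …) = (0, 1, 9)

Repeated division by 17 gives the digits low-to-high: 2618 = 1·17^1 + 9·17^2. Digit sequence: (0, 1, 9).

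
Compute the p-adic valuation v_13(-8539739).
v_13(-8539739) = 5

v_13(n) is the largest exponent k such that 13^k divides n. Factor out: -8539739 = -13^5 · 23. (Sign doesn't affect v_p.) So v_13(-8539739) = 5.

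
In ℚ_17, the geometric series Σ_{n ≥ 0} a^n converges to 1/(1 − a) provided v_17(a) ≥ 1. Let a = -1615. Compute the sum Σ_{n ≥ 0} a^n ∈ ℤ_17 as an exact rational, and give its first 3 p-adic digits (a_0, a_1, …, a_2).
Σ a^n = 1/(1 − a) = 1/1616;  first 3 digits = (1, 7, 9)

v_17(a) = 1 ≥ 1, so the series converges in ℤ_17 to 1/(1 − a) = 1/(1 − (-1615)) = 1/1616. Expand this rational in ℤ_17: compute digits iteratively via d_i = x_i mod 17, x_{i+1} = (x_i − d_i)/17. The first 3 digits are (1, 7, 9).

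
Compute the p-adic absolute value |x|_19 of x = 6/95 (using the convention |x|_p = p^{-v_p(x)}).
|6/95|_19 = 19

Step 1 — compute v_19(x) by factoring powers of 19 out of the numerator and denominator: v_19(6/95) = -1. Step 2 — apply |x|_p = p^{-v_p(x)} = 19^{1} = 19.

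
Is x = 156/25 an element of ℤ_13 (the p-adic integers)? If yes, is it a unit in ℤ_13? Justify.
x ∈ ℤ_13 but not a unit; v_13(x) = 1 > 0

ℤ_13 = {x ∈ ℚ_13 : v_13(x) ≥ 0} and ℤ_13^× = {x ∈ ℤ_13 : v_13(x) = 0}. Here v_13(156/25) = v_13(num) − v_13(den) = 1; compare against these criteria.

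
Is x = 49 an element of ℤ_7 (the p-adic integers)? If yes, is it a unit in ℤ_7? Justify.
x ∈ ℤ_7 but not a unit; v_7(x) = 2 > 0

ℤ_7 = {x ∈ ℚ_7 : v_7(x) ≥ 0} and ℤ_7^× = {x ∈ ℤ_7 : v_7(x) = 0}. Here v_7(49) = v_7(num) − v_7(den) = 2; compare against these criteria.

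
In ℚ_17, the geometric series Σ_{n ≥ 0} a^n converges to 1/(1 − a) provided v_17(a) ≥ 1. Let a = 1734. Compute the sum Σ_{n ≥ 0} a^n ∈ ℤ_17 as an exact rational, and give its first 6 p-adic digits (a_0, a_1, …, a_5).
Σ a^n = 1/(1 − a) = -1/1733;  first 6 digits = (1, 0, 6, 0, 2, 2)

v_17(a) = 2 ≥ 1, so the series converges in ℤ_17 to 1/(1 − a) = 1/(1 − 1734) = -1/1733. Expand this rational in ℤ_17: compute digits iteratively via d_i = x_i mod 17, x_{i+1} = (x_i − d_i)/17. The first 6 digits are (1, 0, 6, 0, 2, 2).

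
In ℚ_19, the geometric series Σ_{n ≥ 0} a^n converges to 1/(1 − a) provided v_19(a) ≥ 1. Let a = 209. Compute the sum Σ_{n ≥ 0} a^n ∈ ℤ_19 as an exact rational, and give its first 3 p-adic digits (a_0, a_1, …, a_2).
Σ a^n = 1/(1 − a) = -1/208;  first 3 digits = (1, 11, 7)

v_19(a) = 1 ≥ 1, so the series converges in ℤ_19 to 1/(1 − a) = 1/(1 − 209) = -1/208. Expand this rational in ℤ_19: compute digits iteratively via d_i = x_i mod 19, x_{i+1} = (x_i − d_i)/19. The first 3 digits are (1, 11, 7).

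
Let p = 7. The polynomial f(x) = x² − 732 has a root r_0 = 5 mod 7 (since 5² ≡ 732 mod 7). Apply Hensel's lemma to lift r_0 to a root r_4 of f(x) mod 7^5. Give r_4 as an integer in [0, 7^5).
r_4 = 1237 (mod 16807)

Hensel's recurrence: r_{i+1} = r_i − f(r_i)·(f′(r_i))^{-1} mod 7^{i+2}, with f′(x) = 2x. Iterate:
  r_0 = 5 (mod 7)
  r_1 = 12 (mod 49)
  r_2 = 208 (mod 343)
  r_3 = 1237 (mod 2401)
  r_4 = 1237 (mod 16807)
Final: r_4 = 1237, and one checks f(r_4) ≡ 0 mod 7^5.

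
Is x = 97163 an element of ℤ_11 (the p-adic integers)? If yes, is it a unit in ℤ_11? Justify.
x ∈ ℤ_11 but not a unit; v_11(x) = 3 > 0

ℤ_11 = {x ∈ ℚ_11 : v_11(x) ≥ 0} and ℤ_11^× = {x ∈ ℤ_11 : v_11(x) = 0}. Here v_11(97163) = v_11(num) − v_11(den) = 3; compare against these criteria.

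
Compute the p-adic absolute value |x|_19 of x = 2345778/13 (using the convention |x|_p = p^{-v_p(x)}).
|2345778/13|_19 = 1/130321

Step 1 — compute v_19(x) by factoring powers of 19 out of the numerator and denominator: v_19(2345778/13) = 4. Step 2 — apply |x|_p = p^{-v_p(x)} = 19^{-4} = 1/130321.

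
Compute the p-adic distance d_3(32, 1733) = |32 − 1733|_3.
d_3(32, 1733) = 1/243

Step 1 — x − y = 32 − 1733 = -1701. Step 2 — v_3(-1701) = 5 (factor: -1701 = −(3^5 · 7); the sign does not affect v_p). Step 3 — |x − y|_3 = 3^{-5} = 1/243.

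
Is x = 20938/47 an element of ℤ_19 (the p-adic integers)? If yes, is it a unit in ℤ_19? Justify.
x ∈ ℤ_19 but not a unit; v_19(x) = 2 > 0

ℤ_19 = {x ∈ ℚ_19 : v_19(x) ≥ 0} and ℤ_19^× = {x ∈ ℤ_19 : v_19(x) = 0}. Here v_19(20938/47) = v_19(num) − v_19(den) = 2; compare against these criteria.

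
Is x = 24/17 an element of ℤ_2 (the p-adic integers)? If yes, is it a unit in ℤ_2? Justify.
x ∈ ℤ_2 but not a unit; v_2(x) = 3 > 0

ℤ_2 = {x ∈ ℚ_2 : v_2(x) ≥ 0} and ℤ_2^× = {x ∈ ℤ_2 : v_2(x) = 0}. Here v_2(24/17) = v_2(num) − v_2(den) = 3; compare against these criteria.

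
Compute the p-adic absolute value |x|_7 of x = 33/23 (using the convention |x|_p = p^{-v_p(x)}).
|33/23|_7 = 1

Step 1 — compute v_7(x) by factoring powers of 7 out of the numerator and denominator: v_7(33/23) = 0. Step 2 — apply |x|_p = p^{-v_p(x)} = 7^{0} = 1.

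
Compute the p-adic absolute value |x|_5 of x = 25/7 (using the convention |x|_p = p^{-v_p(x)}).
|25/7|_5 = 1/25

Step 1 — compute v_5(x) by factoring powers of 5 out of the numerator and denominator: v_5(25/7) = 2. Step 2 — apply |x|_p = p^{-v_p(x)} = 5^{-2} = 1/25.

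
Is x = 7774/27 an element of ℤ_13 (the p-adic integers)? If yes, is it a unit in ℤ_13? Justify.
x ∈ ℤ_13 but not a unit; v_13(x) = 2 > 0

ℤ_13 = {x ∈ ℚ_13 : v_13(x) ≥ 0} and ℤ_13^× = {x ∈ ℤ_13 : v_13(x) = 0}. Here v_13(7774/27) = v_13(num) − v_13(den) = 2; compare against these criteria.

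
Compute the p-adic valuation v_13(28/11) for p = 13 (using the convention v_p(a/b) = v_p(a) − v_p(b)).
v_13(28/11) = 0

Factor powers of 13 from the numerator and denominator of the reduced fraction: 28 = 13^0 · 28 and 11 = 13^0 · 11. Apply v_p(a/b) = v_p(a) − v_p(b): v_13(28/11) = 0 − 0 = 0.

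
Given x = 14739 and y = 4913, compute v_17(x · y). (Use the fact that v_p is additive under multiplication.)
v_17(72412707) = 6

v_p(x) = 3 (factor: 14739 = 17^3 · 3); v_p(y) = 3 (factor: 4913 = 17^3 · 1). Additivity: v_p(xy) = v_p(x) + v_p(y) = 3 + 3 = 6. (Direct check: xy = 72412707 = 17^6 · (3).)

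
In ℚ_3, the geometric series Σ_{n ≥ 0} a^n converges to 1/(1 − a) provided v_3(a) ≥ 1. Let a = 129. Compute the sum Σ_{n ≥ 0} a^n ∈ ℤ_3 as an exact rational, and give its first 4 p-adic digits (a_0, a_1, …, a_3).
Σ a^n = 1/(1 − a) = -1/128;  first 4 digits = (1, 1, 0, 1)

v_3(a) = 1 ≥ 1, so the series converges in ℤ_3 to 1/(1 − a) = 1/(1 − 129) = -1/128. Expand this rational in ℤ_3: compute digits iteratively via d_i = x_i mod 3, x_{i+1} = (x_i − d_i)/3. The first 4 digits are (1, 1, 0, 1).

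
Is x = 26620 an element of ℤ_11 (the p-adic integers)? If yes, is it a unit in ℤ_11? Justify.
x ∈ ℤ_11 but not a unit; v_11(x) = 3 > 0

ℤ_11 = {x ∈ ℚ_11 : v_11(x) ≥ 0} and ℤ_11^× = {x ∈ ℤ_11 : v_11(x) = 0}. Here v_11(26620) = v_11(num) − v_11(den) = 3; compare against these criteria.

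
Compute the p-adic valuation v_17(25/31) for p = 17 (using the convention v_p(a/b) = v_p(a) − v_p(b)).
v_17(25/31) = 0

Factor powers of 17 from the numerator and denominator of the reduced fraction: 25 = 17^0 · 25 and 31 = 17^0 · 31. Apply v_p(a/b) = v_p(a) − v_p(b): v_17(25/31) = 0 − 0 = 0.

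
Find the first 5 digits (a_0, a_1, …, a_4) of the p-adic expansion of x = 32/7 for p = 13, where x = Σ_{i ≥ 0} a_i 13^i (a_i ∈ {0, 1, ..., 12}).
(a_0, …, a_4) = (12, 5, 7, 5, 7)

v_13(32/7) = 0 (numerator and denominator both coprime to 13), so x ∈ ℤ_13^×. Compute digits iteratively via a_i = x_i mod 13, x_{i+1} = (x_i − a_i)/13, with x_0 = x:
  x_0 = 32/7;  a_0 = 12;  x_1 = (x_0 − 12)/13 = -4/7
  x_1 = -4/7;  a_1 = 5;  x_2 = (x_1 − 5)/13 = -3/7
  x_2 = -3/7;  a_2 = 7;  x_3 = (x_2 − 7)/13 = -4/7
  x_3 = -4/7;  a_3 = 5;  x_4 = (x_3 − 5)/13 = -3/7
  x_4 = -3/7;  a_4 = 7;  x_5 = (x_4 − 7)/13 = -4/7
Digits: (12, 5, 7, 5, 7).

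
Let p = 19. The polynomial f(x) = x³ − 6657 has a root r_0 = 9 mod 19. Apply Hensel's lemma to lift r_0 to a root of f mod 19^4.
r_3 = 57370 (mod 130321)

Hensel: r_{i+1} = r_i − f(r_i)/f′(r_i) mod 19^{i+2}, where f′(x) = 3x². Iterate:
  r_0 = 9 (mod 19)
  r_1 = 332 (mod 361)
  r_2 = 2498 (mod 6859)
  r_3 = 57370 (mod 130321)
Final: r = 57370 with f(r) ≡ 0 mod 19^4.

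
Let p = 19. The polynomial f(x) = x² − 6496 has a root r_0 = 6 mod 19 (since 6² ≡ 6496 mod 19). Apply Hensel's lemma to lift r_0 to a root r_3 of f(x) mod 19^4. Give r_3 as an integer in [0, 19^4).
r_3 = 123164 (mod 130321)

Hensel's recurrence: r_{i+1} = r_i − f(r_i)·(f′(r_i))^{-1} mod 19^{i+2}, with f′(x) = 2x. Iterate:
  r_0 = 6 (mod 19)
  r_1 = 63 (mod 361)
  r_2 = 6561 (mod 6859)
  r_3 = 123164 (mod 130321)
Final: r_3 = 123164, and one checks f(r_3) ≡ 0 mod 19^4.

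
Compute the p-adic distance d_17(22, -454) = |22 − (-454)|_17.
d_17(22, -454) = 1/17

Step 1 — x − y = 22 − (-454) = 476. Step 2 — v_17(476) = 1 (factor: 476 = (17^1 · 28); the sign does not affect v_p). Step 3 — |x − y|_17 = 17^{-1} = 1/17.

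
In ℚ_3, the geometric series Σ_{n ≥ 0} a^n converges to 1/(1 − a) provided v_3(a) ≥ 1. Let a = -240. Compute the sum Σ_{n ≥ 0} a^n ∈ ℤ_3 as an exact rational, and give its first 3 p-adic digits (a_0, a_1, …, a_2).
Σ a^n = 1/(1 − a) = 1/241;  first 3 digits = (1, 1, 1)

v_3(a) = 1 ≥ 1, so the series converges in ℤ_3 to 1/(1 − a) = 1/(1 − (-240)) = 1/241. Expand this rational in ℤ_3: compute digits iteratively via d_i = x_i mod 3, x_{i+1} = (x_i − d_i)/3. The first 3 digits are (1, 1, 1).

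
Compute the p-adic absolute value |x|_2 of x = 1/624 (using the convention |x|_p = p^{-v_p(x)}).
|1/624|_2 = 16

Step 1 — compute v_2(x) by factoring powers of 2 out of the numerator and denominator: v_2(1/624) = -4. Step 2 — apply |x|_p = p^{-v_p(x)} = 2^{4} = 16.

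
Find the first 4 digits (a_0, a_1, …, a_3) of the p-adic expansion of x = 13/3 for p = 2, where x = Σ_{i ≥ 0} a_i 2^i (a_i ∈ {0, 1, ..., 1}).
(a_0, …, a_3) = (1, 1, 1, 1)

v_2(13/3) = 0 (numerator and denominator both coprime to 2), so x ∈ ℤ_2^×. Compute digits iteratively via a_i = x_i mod 2, x_{i+1} = (x_i − a_i)/2, with x_0 = x:
  x_0 = 13/3;  a_0 = 1;  x_1 = (x_0 − 1)/2 = 5/3
  x_1 = 5/3;  a_1 = 1;  x_2 = (x_1 − 1)/2 = 1/3
  x_2 = 1/3;  a_2 = 1;  x_3 = (x_2 − 1)/2 = -1/3
  x_3 = -1/3;  a_3 = 1;  x_4 = (x_3 − 1)/2 = -2/3
Digits: (1, 1, 1, 1).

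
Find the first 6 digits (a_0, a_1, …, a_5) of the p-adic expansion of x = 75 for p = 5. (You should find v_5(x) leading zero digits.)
(a_0, …, a_5) = (0, 0, 3, 0, 0, 0)

v_5(75) = 2, so a_0 = ... = a_1 = 0. Factor out: x = 5^2 · u with u = 3 a unit in ℤ_5. Expand u iteratively via a_{v+i} = u_i mod 5, u_{i+1} = (u_i − a_{v+i})/5:
  u_0 = 3;  a_2 = 3;  u_1 = (u_0 − 3)/5 = 0
  u_1 = 0;  a_3 = 0;  u_2 = (u_1 − 0)/5 = 0
  u_2 = 0;  a_4 = 0;  u_3 = (u_2 − 0)/5 = 0
  u_3 = 0;  a_5 = 0;  u_4 = (u_3 − 0)/5 = 0
Digits: (0, 0, 3, 0, 0, 0).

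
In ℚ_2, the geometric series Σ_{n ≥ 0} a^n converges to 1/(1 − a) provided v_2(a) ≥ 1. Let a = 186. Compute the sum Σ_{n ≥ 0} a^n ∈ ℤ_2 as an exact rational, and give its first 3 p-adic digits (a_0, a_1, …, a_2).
Σ a^n = 1/(1 − a) = -1/185;  first 3 digits = (1, 1, 1)

v_2(a) = 1 ≥ 1, so the series converges in ℤ_2 to 1/(1 − a) = 1/(1 − 186) = -1/185. Expand this rational in ℤ_2: compute digits iteratively via d_i = x_i mod 2, x_{i+1} = (x_i − d_i)/2. The first 3 digits are (1, 1, 1).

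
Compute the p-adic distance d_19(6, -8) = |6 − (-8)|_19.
d_19(6, -8) = 1

Step 1 — x − y = 6 − (-8) = 14. Step 2 — v_19(14) = 0 (factor: 14 = (19^0 · 14); the sign does not affect v_p). Step 3 — |x − y|_19 = 19^{0} = 1.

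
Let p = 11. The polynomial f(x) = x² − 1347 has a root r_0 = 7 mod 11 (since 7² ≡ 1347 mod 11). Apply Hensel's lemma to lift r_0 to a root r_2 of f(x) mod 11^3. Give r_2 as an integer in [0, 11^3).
r_2 = 1327 (mod 1331)

Hensel's recurrence: r_{i+1} = r_i − f(r_i)·(f′(r_i))^{-1} mod 11^{i+2}, with f′(x) = 2x. Iterate:
  r_0 = 7 (mod 11)
  r_1 = 117 (mod 121)
  r_2 = 1327 (mod 1331)
Final: r_2 = 1327, and one checks f(r_2) ≡ 0 mod 11^3.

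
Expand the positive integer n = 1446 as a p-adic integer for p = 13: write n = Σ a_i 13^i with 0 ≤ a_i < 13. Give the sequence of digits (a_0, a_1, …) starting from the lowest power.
(a_0, a_1, …) = (3, 7, 8)

Repeated division by 13 gives the digits low-to-high: 1446 = 3 + 7·13^1 + 8·13^2. Digit sequence: (3, 7, 8).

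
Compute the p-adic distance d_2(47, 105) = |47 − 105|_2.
d_2(47, 105) = 1/2

Step 1 — x − y = 47 − 105 = -58. Step 2 — v_2(-58) = 1 (factor: -58 = −(2^1 · 29); the sign does not affect v_p). Step 3 — |x − y|_2 = 2^{-1} = 1/2.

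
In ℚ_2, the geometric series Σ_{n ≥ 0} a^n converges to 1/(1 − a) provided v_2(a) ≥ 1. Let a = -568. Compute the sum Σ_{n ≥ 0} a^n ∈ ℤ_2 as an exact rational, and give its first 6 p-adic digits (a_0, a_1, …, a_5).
Σ a^n = 1/(1 − a) = 1/569;  first 6 digits = (1, 0, 0, 1, 0, 0)

v_2(a) = 3 ≥ 1, so the series converges in ℤ_2 to 1/(1 − a) = 1/(1 − (-568)) = 1/569. Expand this rational in ℤ_2: compute digits iteratively via d_i = x_i mod 2, x_{i+1} = (x_i − d_i)/2. The first 6 digits are (1, 0, 0, 1, 0, 0).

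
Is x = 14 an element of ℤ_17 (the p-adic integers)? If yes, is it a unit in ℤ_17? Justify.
x ∈ ℤ_17^× (unit); v_17(x) = 0

ℤ_17 = {x ∈ ℚ_17 : v_17(x) ≥ 0} and ℤ_17^× = {x ∈ ℤ_17 : v_17(x) = 0}. Here v_17(14) = v_17(num) − v_17(den) = 0; compare against these criteria.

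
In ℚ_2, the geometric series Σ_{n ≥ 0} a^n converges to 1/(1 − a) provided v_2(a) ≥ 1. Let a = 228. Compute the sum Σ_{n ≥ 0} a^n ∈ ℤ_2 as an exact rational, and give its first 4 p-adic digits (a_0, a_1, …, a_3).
Σ a^n = 1/(1 − a) = -1/227;  first 4 digits = (1, 0, 1, 0)

v_2(a) = 2 ≥ 1, so the series converges in ℤ_2 to 1/(1 − a) = 1/(1 − 228) = -1/227. Expand this rational in ℤ_2: compute digits iteratively via d_i = x_i mod 2, x_{i+1} = (x_i − d_i)/2. The first 4 digits are (1, 0, 1, 0).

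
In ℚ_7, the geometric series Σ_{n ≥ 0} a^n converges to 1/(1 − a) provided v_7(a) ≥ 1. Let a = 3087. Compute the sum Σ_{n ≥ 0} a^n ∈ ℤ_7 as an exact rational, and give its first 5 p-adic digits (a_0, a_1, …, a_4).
Σ a^n = 1/(1 − a) = -1/3086;  first 5 digits = (1, 0, 0, 2, 1)

v_7(a) = 3 ≥ 1, so the series converges in ℤ_7 to 1/(1 − a) = 1/(1 − 3087) = -1/3086. Expand this rational in ℤ_7: compute digits iteratively via d_i = x_i mod 7, x_{i+1} = (x_i − d_i)/7. The first 5 digits are (1, 0, 0, 2, 1).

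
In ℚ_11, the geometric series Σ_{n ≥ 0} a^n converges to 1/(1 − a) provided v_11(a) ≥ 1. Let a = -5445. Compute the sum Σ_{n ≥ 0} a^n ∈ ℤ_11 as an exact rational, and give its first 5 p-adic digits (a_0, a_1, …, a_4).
Σ a^n = 1/(1 − a) = 1/5446;  first 5 digits = (1, 0, 10, 6, 0)

v_11(a) = 2 ≥ 1, so the series converges in ℤ_11 to 1/(1 − a) = 1/(1 − (-5445)) = 1/5446. Expand this rational in ℤ_11: compute digits iteratively via d_i = x_i mod 11, x_{i+1} = (x_i − d_i)/11. The first 5 digits are (1, 0, 10, 6, 0).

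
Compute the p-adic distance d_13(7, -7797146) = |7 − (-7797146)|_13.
d_13(7, -7797146) = 1/371293

Step 1 — x − y = 7 − (-7797146) = 7797153. Step 2 — v_13(7797153) = 5 (factor: 7797153 = (13^5 · 21); the sign does not affect v_p). Step 3 — |x − y|_13 = 13^{-5} = 1/371293.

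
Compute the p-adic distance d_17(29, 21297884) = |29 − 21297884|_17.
d_17(29, 21297884) = 1/1419857

Step 1 — x − y = 29 − 21297884 = -21297855. Step 2 — v_17(-21297855) = 5 (factor: -21297855 = −(17^5 · 15); the sign does not affect v_p). Step 3 — |x − y|_17 = 17^{-5} = 1/1419857.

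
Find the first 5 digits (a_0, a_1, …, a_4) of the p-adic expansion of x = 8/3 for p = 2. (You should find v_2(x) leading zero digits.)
(a_0, …, a_4) = (0, 0, 0, 1, 1)

v_2(8/3) = 3, so a_0 = ... = a_2 = 0. Factor out: x = 2^3 · u with u = 1/3 a unit in ℤ_2. Expand u iteratively via a_{v+i} = u_i mod 2, u_{i+1} = (u_i − a_{v+i})/2:
  u_0 = 1/3;  a_3 = 1;  u_1 = (u_0 − 1)/2 = -1/3
  u_1 = -1/3;  a_4 = 1;  u_2 = (u_1 − 1)/2 = -2/3
Digits: (0, 0, 0, 1, 1).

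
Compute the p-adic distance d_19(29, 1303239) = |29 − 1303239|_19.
d_19(29, 1303239) = 1/130321

Step 1 — x − y = 29 − 1303239 = -1303210. Step 2 — v_19(-1303210) = 4 (factor: -1303210 = −(19^4 · 10); the sign does not affect v_p). Step 3 — |x − y|_19 = 19^{-4} = 1/130321.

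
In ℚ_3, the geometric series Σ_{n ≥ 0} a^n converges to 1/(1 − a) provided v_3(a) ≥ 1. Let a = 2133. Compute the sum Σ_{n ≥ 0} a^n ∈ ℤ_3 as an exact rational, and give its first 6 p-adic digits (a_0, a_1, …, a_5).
Σ a^n = 1/(1 − a) = -1/2132;  first 6 digits = (1, 0, 0, 1, 2, 2)

v_3(a) = 3 ≥ 1, so the series converges in ℤ_3 to 1/(1 − a) = 1/(1 − 2133) = -1/2132. Expand this rational in ℤ_3: compute digits iteratively via d_i = x_i mod 3, x_{i+1} = (x_i − d_i)/3. The first 6 digits are (1, 0, 0, 1, 2, 2).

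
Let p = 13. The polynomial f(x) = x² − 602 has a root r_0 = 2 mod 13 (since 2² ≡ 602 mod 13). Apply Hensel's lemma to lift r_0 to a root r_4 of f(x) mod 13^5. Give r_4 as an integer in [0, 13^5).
r_4 = 27107 (mod 371293)

Hensel's recurrence: r_{i+1} = r_i − f(r_i)·(f′(r_i))^{-1} mod 13^{i+2}, with f′(x) = 2x. Iterate:
  r_0 = 2 (mod 13)
  r_1 = 67 (mod 169)
  r_2 = 743 (mod 2197)
  r_3 = 27107 (mod 28561)
  r_4 = 27107 (mod 371293)
Final: r_4 = 27107, and one checks f(r_4) ≡ 0 mod 13^5.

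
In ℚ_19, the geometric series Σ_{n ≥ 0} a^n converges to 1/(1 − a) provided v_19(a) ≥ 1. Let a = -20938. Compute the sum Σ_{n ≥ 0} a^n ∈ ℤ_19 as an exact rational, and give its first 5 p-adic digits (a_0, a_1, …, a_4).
Σ a^n = 1/(1 − a) = 1/20939;  first 5 digits = (1, 0, 18, 15, 0)

v_19(a) = 2 ≥ 1, so the series converges in ℤ_19 to 1/(1 − a) = 1/(1 − (-20938)) = 1/20939. Expand this rational in ℤ_19: compute digits iteratively via d_i = x_i mod 19, x_{i+1} = (x_i − d_i)/19. The first 5 digits are (1, 0, 18, 15, 0).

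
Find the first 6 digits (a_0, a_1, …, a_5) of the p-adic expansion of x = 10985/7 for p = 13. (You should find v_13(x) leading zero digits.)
(a_0, …, a_5) = (0, 0, 0, 10, 3, 9)

v_13(10985/7) = 3, so a_0 = ... = a_2 = 0. Factor out: x = 13^3 · u with u = 5/7 a unit in ℤ_13. Expand u iteratively via a_{v+i} = u_i mod 13, u_{i+1} = (u_i − a_{v+i})/13:
  u_0 = 5/7;  a_3 = 10;  u_1 = (u_0 − 10)/13 = -5/7
  u_1 = -5/7;  a_4 = 3;  u_2 = (u_1 − 3)/13 = -2/7
  u_2 = -2/7;  a_5 = 9;  u_3 = (u_2 − 9)/13 = -5/7
Digits: (0, 0, 0, 10, 3, 9).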